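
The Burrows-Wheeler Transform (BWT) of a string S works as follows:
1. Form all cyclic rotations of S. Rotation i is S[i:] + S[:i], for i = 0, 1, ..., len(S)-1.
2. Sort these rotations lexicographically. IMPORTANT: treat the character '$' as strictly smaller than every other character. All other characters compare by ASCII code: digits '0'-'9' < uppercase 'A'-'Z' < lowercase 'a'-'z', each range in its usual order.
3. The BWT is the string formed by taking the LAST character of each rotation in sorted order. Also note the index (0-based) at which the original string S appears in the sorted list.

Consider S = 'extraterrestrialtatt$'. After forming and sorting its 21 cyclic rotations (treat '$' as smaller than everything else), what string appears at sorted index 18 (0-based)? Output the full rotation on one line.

Answer: trialtatt$extraterres

Derivation:
All 21 rotations (rotation i = S[i:]+S[:i]):
  rot[0] = extraterrestrialtatt$
  rot[1] = xtraterrestrialtatt$e
  rot[2] = traterrestrialtatt$ex
  rot[3] = raterrestrialtatt$ext
  rot[4] = aterrestrialtatt$extr
  rot[5] = terrestrialtatt$extra
  rot[6] = errestrialtatt$extrat
  rot[7] = rrestrialtatt$extrate
  rot[8] = restrialtatt$extrater
  rot[9] = estrialtatt$extraterr
  rot[10] = strialtatt$extraterre
  rot[11] = trialtatt$extraterres
  rot[12] = rialtatt$extraterrest
  rot[13] = ialtatt$extraterrestr
  rot[14] = altatt$extraterrestri
  rot[15] = ltatt$extraterrestria
  rot[16] = tatt$extraterrestrial
  rot[17] = att$extraterrestrialt
  rot[18] = tt$extraterrestrialta
  rot[19] = t$extraterrestrialtat
  rot[20] = $extraterrestrialtatt
Sorted (with $ < everything):
  sorted[0] = $extraterrestrialtatt
  sorted[1] = altatt$extraterrestri
  sorted[2] = aterrestrialtatt$extr
  sorted[3] = att$extraterrestrialt
  sorted[4] = errestrialtatt$extrat
  sorted[5] = estrialtatt$extraterr
  sorted[6] = extraterrestrialtatt$
  sorted[7] = ialtatt$extraterrestr
  sorted[8] = ltatt$extraterrestria
  sorted[9] = raterrestrialtatt$ext
  sorted[10] = restrialtatt$extrater
  sorted[11] = rialtatt$extraterrest
  sorted[12] = rrestrialtatt$extrate
  sorted[13] = strialtatt$extraterre
  sorted[14] = t$extraterrestrialtat
  sorted[15] = tatt$extraterrestrial
  sorted[16] = terrestrialtatt$extra
  sorted[17] = traterrestrialtatt$ex
  sorted[18] = trialtatt$extraterres
  sorted[19] = tt$extraterrestrialta
  sorted[20] = xtraterrestrialtatt$e
sorted[18] = trialtatt$extraterres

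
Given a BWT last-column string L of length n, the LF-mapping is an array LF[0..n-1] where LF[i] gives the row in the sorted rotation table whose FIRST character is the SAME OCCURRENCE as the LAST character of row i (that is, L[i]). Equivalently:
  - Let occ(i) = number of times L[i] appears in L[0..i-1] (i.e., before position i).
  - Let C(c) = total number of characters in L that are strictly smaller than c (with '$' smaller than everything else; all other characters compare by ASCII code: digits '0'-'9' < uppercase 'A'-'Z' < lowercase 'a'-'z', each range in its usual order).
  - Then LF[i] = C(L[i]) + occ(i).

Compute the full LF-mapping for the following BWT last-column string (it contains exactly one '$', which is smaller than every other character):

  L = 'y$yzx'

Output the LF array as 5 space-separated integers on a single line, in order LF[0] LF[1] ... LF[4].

Char counts: '$':1, 'x':1, 'y':2, 'z':1
C (first-col start): C('$')=0, C('x')=1, C('y')=2, C('z')=4
L[0]='y': occ=0, LF[0]=C('y')+0=2+0=2
L[1]='$': occ=0, LF[1]=C('$')+0=0+0=0
L[2]='y': occ=1, LF[2]=C('y')+1=2+1=3
L[3]='z': occ=0, LF[3]=C('z')+0=4+0=4
L[4]='x': occ=0, LF[4]=C('x')+0=1+0=1

Answer: 2 0 3 4 1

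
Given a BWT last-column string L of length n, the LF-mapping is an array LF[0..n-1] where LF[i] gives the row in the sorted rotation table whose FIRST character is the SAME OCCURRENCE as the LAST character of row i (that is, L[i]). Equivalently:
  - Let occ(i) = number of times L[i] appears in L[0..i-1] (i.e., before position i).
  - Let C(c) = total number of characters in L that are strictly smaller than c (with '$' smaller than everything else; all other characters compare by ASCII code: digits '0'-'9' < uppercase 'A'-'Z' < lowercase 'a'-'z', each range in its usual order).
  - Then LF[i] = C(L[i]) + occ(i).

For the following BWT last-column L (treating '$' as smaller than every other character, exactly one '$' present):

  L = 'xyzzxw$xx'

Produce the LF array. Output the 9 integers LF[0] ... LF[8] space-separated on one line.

Answer: 2 6 7 8 3 1 0 4 5

Derivation:
Char counts: '$':1, 'w':1, 'x':4, 'y':1, 'z':2
C (first-col start): C('$')=0, C('w')=1, C('x')=2, C('y')=6, C('z')=7
L[0]='x': occ=0, LF[0]=C('x')+0=2+0=2
L[1]='y': occ=0, LF[1]=C('y')+0=6+0=6
L[2]='z': occ=0, LF[2]=C('z')+0=7+0=7
L[3]='z': occ=1, LF[3]=C('z')+1=7+1=8
L[4]='x': occ=1, LF[4]=C('x')+1=2+1=3
L[5]='w': occ=0, LF[5]=C('w')+0=1+0=1
L[6]='$': occ=0, LF[6]=C('$')+0=0+0=0
L[7]='x': occ=2, LF[7]=C('x')+2=2+2=4
L[8]='x': occ=3, LF[8]=C('x')+3=2+3=5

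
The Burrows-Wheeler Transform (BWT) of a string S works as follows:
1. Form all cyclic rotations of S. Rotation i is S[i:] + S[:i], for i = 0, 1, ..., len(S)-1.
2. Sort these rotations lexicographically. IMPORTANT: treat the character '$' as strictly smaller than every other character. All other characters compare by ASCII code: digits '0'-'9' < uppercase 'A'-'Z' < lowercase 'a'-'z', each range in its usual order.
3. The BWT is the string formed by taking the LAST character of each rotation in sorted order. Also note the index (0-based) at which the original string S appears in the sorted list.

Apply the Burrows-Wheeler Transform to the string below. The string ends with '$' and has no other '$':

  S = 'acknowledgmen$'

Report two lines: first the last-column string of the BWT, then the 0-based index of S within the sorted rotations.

Answer: n$aelmdcwgekno
1

Derivation:
All 14 rotations (rotation i = S[i:]+S[:i]):
  rot[0] = acknowledgmen$
  rot[1] = cknowledgmen$a
  rot[2] = knowledgmen$ac
  rot[3] = nowledgmen$ack
  rot[4] = owledgmen$ackn
  rot[5] = wledgmen$ackno
  rot[6] = ledgmen$acknow
  rot[7] = edgmen$acknowl
  rot[8] = dgmen$acknowle
  rot[9] = gmen$acknowled
  rot[10] = men$acknowledg
  rot[11] = en$acknowledgm
  rot[12] = n$acknowledgme
  rot[13] = $acknowledgmen
Sorted (with $ < everything):
  sorted[0] = $acknowledgmen  (last char: 'n')
  sorted[1] = acknowledgmen$  (last char: '$')
  sorted[2] = cknowledgmen$a  (last char: 'a')
  sorted[3] = dgmen$acknowle  (last char: 'e')
  sorted[4] = edgmen$acknowl  (last char: 'l')
  sorted[5] = en$acknowledgm  (last char: 'm')
  sorted[6] = gmen$acknowled  (last char: 'd')
  sorted[7] = knowledgmen$ac  (last char: 'c')
  sorted[8] = ledgmen$acknow  (last char: 'w')
  sorted[9] = men$acknowledg  (last char: 'g')
  sorted[10] = n$acknowledgme  (last char: 'e')
  sorted[11] = nowledgmen$ack  (last char: 'k')
  sorted[12] = owledgmen$ackn  (last char: 'n')
  sorted[13] = wledgmen$ackno  (last char: 'o')
Last column: n$aelmdcwgekno
Original string S is at sorted index 1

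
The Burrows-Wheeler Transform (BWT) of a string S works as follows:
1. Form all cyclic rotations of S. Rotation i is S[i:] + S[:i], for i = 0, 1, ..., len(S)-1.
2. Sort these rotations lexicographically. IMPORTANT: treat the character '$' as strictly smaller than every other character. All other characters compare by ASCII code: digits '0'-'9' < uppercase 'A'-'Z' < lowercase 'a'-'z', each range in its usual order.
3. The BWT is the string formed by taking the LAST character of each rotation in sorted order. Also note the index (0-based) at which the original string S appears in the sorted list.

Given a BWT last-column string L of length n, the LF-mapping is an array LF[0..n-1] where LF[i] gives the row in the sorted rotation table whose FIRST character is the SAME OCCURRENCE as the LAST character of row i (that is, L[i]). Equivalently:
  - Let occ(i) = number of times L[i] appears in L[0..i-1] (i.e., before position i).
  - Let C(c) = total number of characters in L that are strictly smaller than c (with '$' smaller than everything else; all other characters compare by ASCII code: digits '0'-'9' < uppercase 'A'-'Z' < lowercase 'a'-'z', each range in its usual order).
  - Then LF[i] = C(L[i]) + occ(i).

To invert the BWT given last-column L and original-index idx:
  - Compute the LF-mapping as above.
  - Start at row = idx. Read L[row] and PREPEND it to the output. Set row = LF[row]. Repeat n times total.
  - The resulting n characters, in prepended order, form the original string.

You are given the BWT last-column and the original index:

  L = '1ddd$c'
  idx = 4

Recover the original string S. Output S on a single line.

LF mapping: 1 3 4 5 0 2
Walk LF starting at row 4, prepending L[row]:
  step 1: row=4, L[4]='$', prepend. Next row=LF[4]=0
  step 2: row=0, L[0]='1', prepend. Next row=LF[0]=1
  step 3: row=1, L[1]='d', prepend. Next row=LF[1]=3
  step 4: row=3, L[3]='d', prepend. Next row=LF[3]=5
  step 5: row=5, L[5]='c', prepend. Next row=LF[5]=2
  step 6: row=2, L[2]='d', prepend. Next row=LF[2]=4
Reversed output: dcdd1$

Answer: dcdd1$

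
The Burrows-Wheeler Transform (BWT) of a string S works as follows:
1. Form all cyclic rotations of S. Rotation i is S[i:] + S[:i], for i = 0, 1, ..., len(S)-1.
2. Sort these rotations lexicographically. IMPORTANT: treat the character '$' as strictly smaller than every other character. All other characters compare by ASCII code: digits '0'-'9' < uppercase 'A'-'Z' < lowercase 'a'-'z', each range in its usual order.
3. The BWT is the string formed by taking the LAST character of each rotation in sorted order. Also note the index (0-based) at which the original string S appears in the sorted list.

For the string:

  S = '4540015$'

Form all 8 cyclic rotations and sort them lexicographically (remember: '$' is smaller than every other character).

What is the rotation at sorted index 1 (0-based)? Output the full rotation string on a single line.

Answer: 0015$454

Derivation:
All 8 rotations (rotation i = S[i:]+S[:i]):
  rot[0] = 4540015$
  rot[1] = 540015$4
  rot[2] = 40015$45
  rot[3] = 0015$454
  rot[4] = 015$4540
  rot[5] = 15$45400
  rot[6] = 5$454001
  rot[7] = $4540015
Sorted (with $ < everything):
  sorted[0] = $4540015
  sorted[1] = 0015$454
  sorted[2] = 015$4540
  sorted[3] = 15$45400
  sorted[4] = 40015$45
  sorted[5] = 4540015$
  sorted[6] = 5$454001
  sorted[7] = 540015$4
sorted[1] = 0015$454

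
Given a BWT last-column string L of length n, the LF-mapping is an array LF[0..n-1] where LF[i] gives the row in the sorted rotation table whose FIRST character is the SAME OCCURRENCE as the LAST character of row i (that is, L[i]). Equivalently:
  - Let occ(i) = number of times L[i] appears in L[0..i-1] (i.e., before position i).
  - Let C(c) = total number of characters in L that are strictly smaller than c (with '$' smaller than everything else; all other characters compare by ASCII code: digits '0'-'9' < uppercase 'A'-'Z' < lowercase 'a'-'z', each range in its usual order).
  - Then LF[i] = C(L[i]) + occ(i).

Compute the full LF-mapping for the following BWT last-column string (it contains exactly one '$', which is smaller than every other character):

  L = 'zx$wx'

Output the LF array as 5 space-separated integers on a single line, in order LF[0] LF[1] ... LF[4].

Answer: 4 2 0 1 3

Derivation:
Char counts: '$':1, 'w':1, 'x':2, 'z':1
C (first-col start): C('$')=0, C('w')=1, C('x')=2, C('z')=4
L[0]='z': occ=0, LF[0]=C('z')+0=4+0=4
L[1]='x': occ=0, LF[1]=C('x')+0=2+0=2
L[2]='$': occ=0, LF[2]=C('$')+0=0+0=0
L[3]='w': occ=0, LF[3]=C('w')+0=1+0=1
L[4]='x': occ=1, LF[4]=C('x')+1=2+1=3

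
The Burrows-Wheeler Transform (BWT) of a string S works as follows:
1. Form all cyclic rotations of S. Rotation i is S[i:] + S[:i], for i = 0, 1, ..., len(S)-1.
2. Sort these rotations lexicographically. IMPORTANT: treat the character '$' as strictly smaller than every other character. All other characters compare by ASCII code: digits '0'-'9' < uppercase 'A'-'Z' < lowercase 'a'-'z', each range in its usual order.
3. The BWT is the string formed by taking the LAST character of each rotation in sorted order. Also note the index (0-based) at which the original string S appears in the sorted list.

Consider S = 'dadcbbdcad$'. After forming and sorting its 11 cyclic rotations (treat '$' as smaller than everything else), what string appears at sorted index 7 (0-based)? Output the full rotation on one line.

All 11 rotations (rotation i = S[i:]+S[:i]):
  rot[0] = dadcbbdcad$
  rot[1] = adcbbdcad$d
  rot[2] = dcbbdcad$da
  rot[3] = cbbdcad$dad
  rot[4] = bbdcad$dadc
  rot[5] = bdcad$dadcb
  rot[6] = dcad$dadcbb
  rot[7] = cad$dadcbbd
  rot[8] = ad$dadcbbdc
  rot[9] = d$dadcbbdca
  rot[10] = $dadcbbdcad
Sorted (with $ < everything):
  sorted[0] = $dadcbbdcad
  sorted[1] = ad$dadcbbdc
  sorted[2] = adcbbdcad$d
  sorted[3] = bbdcad$dadc
  sorted[4] = bdcad$dadcb
  sorted[5] = cad$dadcbbd
  sorted[6] = cbbdcad$dad
  sorted[7] = d$dadcbbdca
  sorted[8] = dadcbbdcad$
  sorted[9] = dcad$dadcbb
  sorted[10] = dcbbdcad$da
sorted[7] = d$dadcbbdca

Answer: d$dadcbbdca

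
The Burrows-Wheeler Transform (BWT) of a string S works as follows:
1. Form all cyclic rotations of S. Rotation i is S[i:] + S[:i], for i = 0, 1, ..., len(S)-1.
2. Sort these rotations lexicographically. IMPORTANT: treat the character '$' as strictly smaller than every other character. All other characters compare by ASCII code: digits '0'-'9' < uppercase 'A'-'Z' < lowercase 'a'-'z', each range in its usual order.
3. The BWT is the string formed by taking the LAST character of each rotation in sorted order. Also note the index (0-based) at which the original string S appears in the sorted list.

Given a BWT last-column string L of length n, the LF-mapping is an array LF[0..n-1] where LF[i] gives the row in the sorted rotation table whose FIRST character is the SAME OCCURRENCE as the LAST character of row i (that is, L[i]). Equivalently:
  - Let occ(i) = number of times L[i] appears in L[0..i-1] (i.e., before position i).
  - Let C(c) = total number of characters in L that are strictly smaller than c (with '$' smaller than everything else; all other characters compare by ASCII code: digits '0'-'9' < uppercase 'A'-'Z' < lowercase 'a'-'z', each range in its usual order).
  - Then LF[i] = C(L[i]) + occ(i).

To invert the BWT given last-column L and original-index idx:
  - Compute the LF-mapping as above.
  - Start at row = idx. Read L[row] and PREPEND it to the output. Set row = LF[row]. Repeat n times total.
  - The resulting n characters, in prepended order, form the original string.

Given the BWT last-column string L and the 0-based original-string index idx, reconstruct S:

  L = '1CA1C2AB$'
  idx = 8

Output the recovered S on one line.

LF mapping: 1 7 4 2 8 3 5 6 0
Walk LF starting at row 8, prepending L[row]:
  step 1: row=8, L[8]='$', prepend. Next row=LF[8]=0
  step 2: row=0, L[0]='1', prepend. Next row=LF[0]=1
  step 3: row=1, L[1]='C', prepend. Next row=LF[1]=7
  step 4: row=7, L[7]='B', prepend. Next row=LF[7]=6
  step 5: row=6, L[6]='A', prepend. Next row=LF[6]=5
  step 6: row=5, L[5]='2', prepend. Next row=LF[5]=3
  step 7: row=3, L[3]='1', prepend. Next row=LF[3]=2
  step 8: row=2, L[2]='A', prepend. Next row=LF[2]=4
  step 9: row=4, L[4]='C', prepend. Next row=LF[4]=8
Reversed output: CA12ABC1$

Answer: CA12ABC1$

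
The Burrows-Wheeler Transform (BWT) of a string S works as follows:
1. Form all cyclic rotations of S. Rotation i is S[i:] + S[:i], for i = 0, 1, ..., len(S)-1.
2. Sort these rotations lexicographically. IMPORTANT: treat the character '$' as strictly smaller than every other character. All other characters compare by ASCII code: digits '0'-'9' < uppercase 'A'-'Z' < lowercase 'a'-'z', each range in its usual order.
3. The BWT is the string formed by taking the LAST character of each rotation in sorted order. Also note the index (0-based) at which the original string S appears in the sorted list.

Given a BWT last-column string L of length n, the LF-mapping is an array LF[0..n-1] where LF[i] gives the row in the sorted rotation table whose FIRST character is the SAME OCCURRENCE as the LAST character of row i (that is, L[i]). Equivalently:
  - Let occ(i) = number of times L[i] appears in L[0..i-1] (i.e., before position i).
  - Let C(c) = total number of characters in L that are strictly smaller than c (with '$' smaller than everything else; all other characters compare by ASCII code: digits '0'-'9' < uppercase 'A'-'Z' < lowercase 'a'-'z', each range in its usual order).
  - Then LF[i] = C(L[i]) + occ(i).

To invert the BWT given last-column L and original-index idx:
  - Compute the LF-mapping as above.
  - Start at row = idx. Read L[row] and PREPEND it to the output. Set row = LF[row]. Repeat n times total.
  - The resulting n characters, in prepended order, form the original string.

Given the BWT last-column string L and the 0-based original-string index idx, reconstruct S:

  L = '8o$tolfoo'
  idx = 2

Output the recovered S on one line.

LF mapping: 1 4 0 8 5 3 2 6 7
Walk LF starting at row 2, prepending L[row]:
  step 1: row=2, L[2]='$', prepend. Next row=LF[2]=0
  step 2: row=0, L[0]='8', prepend. Next row=LF[0]=1
  step 3: row=1, L[1]='o', prepend. Next row=LF[1]=4
  step 4: row=4, L[4]='o', prepend. Next row=LF[4]=5
  step 5: row=5, L[5]='l', prepend. Next row=LF[5]=3
  step 6: row=3, L[3]='t', prepend. Next row=LF[3]=8
  step 7: row=8, L[8]='o', prepend. Next row=LF[8]=7
  step 8: row=7, L[7]='o', prepend. Next row=LF[7]=6
  step 9: row=6, L[6]='f', prepend. Next row=LF[6]=2
Reversed output: footloo8$

Answer: footloo8$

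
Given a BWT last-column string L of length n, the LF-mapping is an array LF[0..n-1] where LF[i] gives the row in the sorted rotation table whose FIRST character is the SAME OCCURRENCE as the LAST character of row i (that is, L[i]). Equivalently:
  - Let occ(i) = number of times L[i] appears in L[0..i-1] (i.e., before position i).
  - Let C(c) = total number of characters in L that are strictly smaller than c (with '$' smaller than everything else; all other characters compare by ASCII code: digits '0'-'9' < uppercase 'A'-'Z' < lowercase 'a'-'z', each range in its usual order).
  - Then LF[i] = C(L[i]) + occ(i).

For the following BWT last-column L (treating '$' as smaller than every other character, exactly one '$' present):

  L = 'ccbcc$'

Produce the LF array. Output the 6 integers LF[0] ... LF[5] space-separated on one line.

Answer: 2 3 1 4 5 0

Derivation:
Char counts: '$':1, 'b':1, 'c':4
C (first-col start): C('$')=0, C('b')=1, C('c')=2
L[0]='c': occ=0, LF[0]=C('c')+0=2+0=2
L[1]='c': occ=1, LF[1]=C('c')+1=2+1=3
L[2]='b': occ=0, LF[2]=C('b')+0=1+0=1
L[3]='c': occ=2, LF[3]=C('c')+2=2+2=4
L[4]='c': occ=3, LF[4]=C('c')+3=2+3=5
L[5]='$': occ=0, LF[5]=C('$')+0=0+0=0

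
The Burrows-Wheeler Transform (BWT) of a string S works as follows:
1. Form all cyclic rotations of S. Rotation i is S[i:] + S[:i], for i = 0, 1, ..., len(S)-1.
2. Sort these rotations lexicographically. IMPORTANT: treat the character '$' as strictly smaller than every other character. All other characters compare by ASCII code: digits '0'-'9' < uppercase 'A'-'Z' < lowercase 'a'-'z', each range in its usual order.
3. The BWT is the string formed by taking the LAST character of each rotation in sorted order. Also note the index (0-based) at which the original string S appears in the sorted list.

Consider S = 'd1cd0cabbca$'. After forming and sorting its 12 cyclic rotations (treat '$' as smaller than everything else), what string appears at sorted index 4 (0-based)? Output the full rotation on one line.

All 12 rotations (rotation i = S[i:]+S[:i]):
  rot[0] = d1cd0cabbca$
  rot[1] = 1cd0cabbca$d
  rot[2] = cd0cabbca$d1
  rot[3] = d0cabbca$d1c
  rot[4] = 0cabbca$d1cd
  rot[5] = cabbca$d1cd0
  rot[6] = abbca$d1cd0c
  rot[7] = bbca$d1cd0ca
  rot[8] = bca$d1cd0cab
  rot[9] = ca$d1cd0cabb
  rot[10] = a$d1cd0cabbc
  rot[11] = $d1cd0cabbca
Sorted (with $ < everything):
  sorted[0] = $d1cd0cabbca
  sorted[1] = 0cabbca$d1cd
  sorted[2] = 1cd0cabbca$d
  sorted[3] = a$d1cd0cabbc
  sorted[4] = abbca$d1cd0c
  sorted[5] = bbca$d1cd0ca
  sorted[6] = bca$d1cd0cab
  sorted[7] = ca$d1cd0cabb
  sorted[8] = cabbca$d1cd0
  sorted[9] = cd0cabbca$d1
  sorted[10] = d0cabbca$d1c
  sorted[11] = d1cd0cabbca$
sorted[4] = abbca$d1cd0c

Answer: abbca$d1cd0c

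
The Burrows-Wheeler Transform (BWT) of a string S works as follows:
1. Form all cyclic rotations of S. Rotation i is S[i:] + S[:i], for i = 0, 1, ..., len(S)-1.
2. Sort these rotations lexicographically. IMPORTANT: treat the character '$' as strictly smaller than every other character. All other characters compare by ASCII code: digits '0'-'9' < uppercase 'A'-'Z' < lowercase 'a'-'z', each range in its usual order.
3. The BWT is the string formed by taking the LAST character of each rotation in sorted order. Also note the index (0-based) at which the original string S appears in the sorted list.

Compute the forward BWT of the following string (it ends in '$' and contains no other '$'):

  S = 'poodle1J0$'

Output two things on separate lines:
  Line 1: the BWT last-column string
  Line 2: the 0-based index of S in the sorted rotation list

Answer: 0Je1oldop$
9

Derivation:
All 10 rotations (rotation i = S[i:]+S[:i]):
  rot[0] = poodle1J0$
  rot[1] = oodle1J0$p
  rot[2] = odle1J0$po
  rot[3] = dle1J0$poo
  rot[4] = le1J0$pood
  rot[5] = e1J0$poodl
  rot[6] = 1J0$poodle
  rot[7] = J0$poodle1
  rot[8] = 0$poodle1J
  rot[9] = $poodle1J0
Sorted (with $ < everything):
  sorted[0] = $poodle1J0  (last char: '0')
  sorted[1] = 0$poodle1J  (last char: 'J')
  sorted[2] = 1J0$poodle  (last char: 'e')
  sorted[3] = J0$poodle1  (last char: '1')
  sorted[4] = dle1J0$poo  (last char: 'o')
  sorted[5] = e1J0$poodl  (last char: 'l')
  sorted[6] = le1J0$pood  (last char: 'd')
  sorted[7] = odle1J0$po  (last char: 'o')
  sorted[8] = oodle1J0$p  (last char: 'p')
  sorted[9] = poodle1J0$  (last char: '$')
Last column: 0Je1oldop$
Original string S is at sorted index 9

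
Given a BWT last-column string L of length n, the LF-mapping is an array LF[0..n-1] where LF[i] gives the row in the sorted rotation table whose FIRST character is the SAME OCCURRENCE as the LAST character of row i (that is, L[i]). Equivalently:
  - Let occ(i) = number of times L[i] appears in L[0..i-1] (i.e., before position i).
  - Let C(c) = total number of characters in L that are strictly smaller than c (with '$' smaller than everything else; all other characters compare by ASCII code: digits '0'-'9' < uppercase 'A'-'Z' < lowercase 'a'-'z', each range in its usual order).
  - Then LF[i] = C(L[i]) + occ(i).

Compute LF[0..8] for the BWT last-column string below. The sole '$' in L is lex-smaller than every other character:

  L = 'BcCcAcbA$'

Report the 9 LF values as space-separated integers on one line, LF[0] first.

Answer: 3 6 4 7 1 8 5 2 0

Derivation:
Char counts: '$':1, 'A':2, 'B':1, 'C':1, 'b':1, 'c':3
C (first-col start): C('$')=0, C('A')=1, C('B')=3, C('C')=4, C('b')=5, C('c')=6
L[0]='B': occ=0, LF[0]=C('B')+0=3+0=3
L[1]='c': occ=0, LF[1]=C('c')+0=6+0=6
L[2]='C': occ=0, LF[2]=C('C')+0=4+0=4
L[3]='c': occ=1, LF[3]=C('c')+1=6+1=7
L[4]='A': occ=0, LF[4]=C('A')+0=1+0=1
L[5]='c': occ=2, LF[5]=C('c')+2=6+2=8
L[6]='b': occ=0, LF[6]=C('b')+0=5+0=5
L[7]='A': occ=1, LF[7]=C('A')+1=1+1=2
L[8]='$': occ=0, LF[8]=C('$')+0=0+0=0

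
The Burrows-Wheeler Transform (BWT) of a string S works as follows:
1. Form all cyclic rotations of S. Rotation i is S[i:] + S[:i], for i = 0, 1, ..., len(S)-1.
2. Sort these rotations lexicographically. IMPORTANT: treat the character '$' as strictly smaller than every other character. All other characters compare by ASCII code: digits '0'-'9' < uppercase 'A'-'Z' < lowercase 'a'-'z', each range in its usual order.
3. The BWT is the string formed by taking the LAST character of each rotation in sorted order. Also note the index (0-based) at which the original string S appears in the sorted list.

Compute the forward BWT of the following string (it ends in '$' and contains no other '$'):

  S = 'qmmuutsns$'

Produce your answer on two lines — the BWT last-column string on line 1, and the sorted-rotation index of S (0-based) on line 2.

All 10 rotations (rotation i = S[i:]+S[:i]):
  rot[0] = qmmuutsns$
  rot[1] = mmuutsns$q
  rot[2] = muutsns$qm
  rot[3] = uutsns$qmm
  rot[4] = utsns$qmmu
  rot[5] = tsns$qmmuu
  rot[6] = sns$qmmuut
  rot[7] = ns$qmmuuts
  rot[8] = s$qmmuutsn
  rot[9] = $qmmuutsns
Sorted (with $ < everything):
  sorted[0] = $qmmuutsns  (last char: 's')
  sorted[1] = mmuutsns$q  (last char: 'q')
  sorted[2] = muutsns$qm  (last char: 'm')
  sorted[3] = ns$qmmuuts  (last char: 's')
  sorted[4] = qmmuutsns$  (last char: '$')
  sorted[5] = s$qmmuutsn  (last char: 'n')
  sorted[6] = sns$qmmuut  (last char: 't')
  sorted[7] = tsns$qmmuu  (last char: 'u')
  sorted[8] = utsns$qmmu  (last char: 'u')
  sorted[9] = uutsns$qmm  (last char: 'm')
Last column: sqms$ntuum
Original string S is at sorted index 4

Answer: sqms$ntuum
4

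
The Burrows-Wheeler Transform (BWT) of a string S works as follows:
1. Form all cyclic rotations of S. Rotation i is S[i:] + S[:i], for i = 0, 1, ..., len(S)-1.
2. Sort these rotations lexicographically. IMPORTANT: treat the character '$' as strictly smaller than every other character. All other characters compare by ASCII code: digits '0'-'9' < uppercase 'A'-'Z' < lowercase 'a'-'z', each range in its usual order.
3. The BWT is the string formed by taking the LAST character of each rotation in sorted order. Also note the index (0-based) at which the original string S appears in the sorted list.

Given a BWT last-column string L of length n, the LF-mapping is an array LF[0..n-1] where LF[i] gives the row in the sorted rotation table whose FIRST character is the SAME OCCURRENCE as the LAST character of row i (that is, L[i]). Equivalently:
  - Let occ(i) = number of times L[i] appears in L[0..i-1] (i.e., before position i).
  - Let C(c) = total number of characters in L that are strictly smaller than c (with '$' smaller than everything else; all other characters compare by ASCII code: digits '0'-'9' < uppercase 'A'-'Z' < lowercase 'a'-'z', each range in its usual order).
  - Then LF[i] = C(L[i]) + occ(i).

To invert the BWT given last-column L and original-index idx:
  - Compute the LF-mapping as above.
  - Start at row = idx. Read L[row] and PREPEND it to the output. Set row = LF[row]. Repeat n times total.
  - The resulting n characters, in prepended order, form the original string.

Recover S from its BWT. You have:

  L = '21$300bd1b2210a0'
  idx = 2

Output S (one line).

Answer: 0100d1ab2230b12$

Derivation:
LF mapping: 8 5 0 11 1 2 13 15 6 14 9 10 7 3 12 4
Walk LF starting at row 2, prepending L[row]:
  step 1: row=2, L[2]='$', prepend. Next row=LF[2]=0
  step 2: row=0, L[0]='2', prepend. Next row=LF[0]=8
  step 3: row=8, L[8]='1', prepend. Next row=LF[8]=6
  step 4: row=6, L[6]='b', prepend. Next row=LF[6]=13
  step 5: row=13, L[13]='0', prepend. Next row=LF[13]=3
  step 6: row=3, L[3]='3', prepend. Next row=LF[3]=11
  step 7: row=11, L[11]='2', prepend. Next row=LF[11]=10
  step 8: row=10, L[10]='2', prepend. Next row=LF[10]=9
  step 9: row=9, L[9]='b', prepend. Next row=LF[9]=14
  step 10: row=14, L[14]='a', prepend. Next row=LF[14]=12
  step 11: row=12, L[12]='1', prepend. Next row=LF[12]=7
  step 12: row=7, L[7]='d', prepend. Next row=LF[7]=15
  step 13: row=15, L[15]='0', prepend. Next row=LF[15]=4
  step 14: row=4, L[4]='0', prepend. Next row=LF[4]=1
  step 15: row=1, L[1]='1', prepend. Next row=LF[1]=5
  step 16: row=5, L[5]='0', prepend. Next row=LF[5]=2
Reversed output: 0100d1ab2230b12$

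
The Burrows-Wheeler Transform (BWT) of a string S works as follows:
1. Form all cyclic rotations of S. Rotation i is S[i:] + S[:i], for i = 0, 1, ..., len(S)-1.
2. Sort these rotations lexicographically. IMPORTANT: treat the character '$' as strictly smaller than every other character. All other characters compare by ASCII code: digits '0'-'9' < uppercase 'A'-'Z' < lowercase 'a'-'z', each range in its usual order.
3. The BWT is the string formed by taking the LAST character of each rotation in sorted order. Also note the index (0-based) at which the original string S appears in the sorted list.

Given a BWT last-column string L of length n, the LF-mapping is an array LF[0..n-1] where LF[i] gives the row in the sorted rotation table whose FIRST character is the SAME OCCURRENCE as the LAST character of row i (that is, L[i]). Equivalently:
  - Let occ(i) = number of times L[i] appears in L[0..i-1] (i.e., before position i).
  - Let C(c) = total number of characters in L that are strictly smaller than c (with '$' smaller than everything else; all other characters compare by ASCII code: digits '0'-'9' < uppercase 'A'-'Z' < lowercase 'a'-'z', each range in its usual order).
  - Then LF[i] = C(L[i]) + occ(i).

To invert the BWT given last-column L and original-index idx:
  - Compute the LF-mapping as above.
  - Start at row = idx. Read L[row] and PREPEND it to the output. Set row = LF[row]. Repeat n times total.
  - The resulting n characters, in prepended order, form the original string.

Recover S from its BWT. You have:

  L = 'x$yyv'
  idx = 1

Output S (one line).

Answer: vyyx$

Derivation:
LF mapping: 2 0 3 4 1
Walk LF starting at row 1, prepending L[row]:
  step 1: row=1, L[1]='$', prepend. Next row=LF[1]=0
  step 2: row=0, L[0]='x', prepend. Next row=LF[0]=2
  step 3: row=2, L[2]='y', prepend. Next row=LF[2]=3
  step 4: row=3, L[3]='y', prepend. Next row=LF[3]=4
  step 5: row=4, L[4]='v', prepend. Next row=LF[4]=1
Reversed output: vyyx$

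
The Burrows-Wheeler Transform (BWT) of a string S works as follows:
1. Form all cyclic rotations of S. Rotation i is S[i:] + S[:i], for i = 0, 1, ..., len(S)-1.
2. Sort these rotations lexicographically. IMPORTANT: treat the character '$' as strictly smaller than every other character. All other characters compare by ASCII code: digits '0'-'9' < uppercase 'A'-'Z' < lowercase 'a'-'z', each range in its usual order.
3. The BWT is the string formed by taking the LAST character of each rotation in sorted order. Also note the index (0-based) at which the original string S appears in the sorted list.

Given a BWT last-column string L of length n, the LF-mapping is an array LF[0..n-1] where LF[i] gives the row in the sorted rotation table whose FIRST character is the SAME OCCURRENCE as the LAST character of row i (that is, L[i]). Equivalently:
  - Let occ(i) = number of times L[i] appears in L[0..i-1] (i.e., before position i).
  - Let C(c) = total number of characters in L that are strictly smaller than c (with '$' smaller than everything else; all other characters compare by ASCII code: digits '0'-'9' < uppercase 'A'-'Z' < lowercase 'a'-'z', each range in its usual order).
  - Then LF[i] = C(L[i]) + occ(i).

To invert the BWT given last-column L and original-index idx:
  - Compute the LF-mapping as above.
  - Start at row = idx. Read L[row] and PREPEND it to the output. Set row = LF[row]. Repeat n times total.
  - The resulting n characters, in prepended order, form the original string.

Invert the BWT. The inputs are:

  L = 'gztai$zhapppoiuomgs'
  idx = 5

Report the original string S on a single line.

LF mapping: 3 17 15 1 6 0 18 5 2 11 12 13 9 7 16 10 8 4 14
Walk LF starting at row 5, prepending L[row]:
  step 1: row=5, L[5]='$', prepend. Next row=LF[5]=0
  step 2: row=0, L[0]='g', prepend. Next row=LF[0]=3
  step 3: row=3, L[3]='a', prepend. Next row=LF[3]=1
  step 4: row=1, L[1]='z', prepend. Next row=LF[1]=17
  step 5: row=17, L[17]='g', prepend. Next row=LF[17]=4
  step 6: row=4, L[4]='i', prepend. Next row=LF[4]=6
  step 7: row=6, L[6]='z', prepend. Next row=LF[6]=18
  step 8: row=18, L[18]='s', prepend. Next row=LF[18]=14
  step 9: row=14, L[14]='u', prepend. Next row=LF[14]=16
  step 10: row=16, L[16]='m', prepend. Next row=LF[16]=8
  step 11: row=8, L[8]='a', prepend. Next row=LF[8]=2
  step 12: row=2, L[2]='t', prepend. Next row=LF[2]=15
  step 13: row=15, L[15]='o', prepend. Next row=LF[15]=10
  step 14: row=10, L[10]='p', prepend. Next row=LF[10]=12
  step 15: row=12, L[12]='o', prepend. Next row=LF[12]=9
  step 16: row=9, L[9]='p', prepend. Next row=LF[9]=11
  step 17: row=11, L[11]='p', prepend. Next row=LF[11]=13
  step 18: row=13, L[13]='i', prepend. Next row=LF[13]=7
  step 19: row=7, L[7]='h', prepend. Next row=LF[7]=5
Reversed output: hippopotamuszigzag$

Answer: hippopotamuszigzag$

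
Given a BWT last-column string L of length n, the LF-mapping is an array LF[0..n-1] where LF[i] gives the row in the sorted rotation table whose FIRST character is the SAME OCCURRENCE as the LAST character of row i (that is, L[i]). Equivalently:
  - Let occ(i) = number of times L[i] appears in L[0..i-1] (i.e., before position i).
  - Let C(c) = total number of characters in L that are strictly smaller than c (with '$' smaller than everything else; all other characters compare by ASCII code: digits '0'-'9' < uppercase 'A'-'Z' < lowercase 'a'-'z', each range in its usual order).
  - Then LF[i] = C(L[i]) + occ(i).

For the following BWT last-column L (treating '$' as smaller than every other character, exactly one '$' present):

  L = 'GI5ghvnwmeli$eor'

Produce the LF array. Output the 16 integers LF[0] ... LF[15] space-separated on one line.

Char counts: '$':1, '5':1, 'G':1, 'I':1, 'e':2, 'g':1, 'h':1, 'i':1, 'l':1, 'm':1, 'n':1, 'o':1, 'r':1, 'v':1, 'w':1
C (first-col start): C('$')=0, C('5')=1, C('G')=2, C('I')=3, C('e')=4, C('g')=6, C('h')=7, C('i')=8, C('l')=9, C('m')=10, C('n')=11, C('o')=12, C('r')=13, C('v')=14, C('w')=15
L[0]='G': occ=0, LF[0]=C('G')+0=2+0=2
L[1]='I': occ=0, LF[1]=C('I')+0=3+0=3
L[2]='5': occ=0, LF[2]=C('5')+0=1+0=1
L[3]='g': occ=0, LF[3]=C('g')+0=6+0=6
L[4]='h': occ=0, LF[4]=C('h')+0=7+0=7
L[5]='v': occ=0, LF[5]=C('v')+0=14+0=14
L[6]='n': occ=0, LF[6]=C('n')+0=11+0=11
L[7]='w': occ=0, LF[7]=C('w')+0=15+0=15
L[8]='m': occ=0, LF[8]=C('m')+0=10+0=10
L[9]='e': occ=0, LF[9]=C('e')+0=4+0=4
L[10]='l': occ=0, LF[10]=C('l')+0=9+0=9
L[11]='i': occ=0, LF[11]=C('i')+0=8+0=8
L[12]='$': occ=0, LF[12]=C('$')+0=0+0=0
L[13]='e': occ=1, LF[13]=C('e')+1=4+1=5
L[14]='o': occ=0, LF[14]=C('o')+0=12+0=12
L[15]='r': occ=0, LF[15]=C('r')+0=13+0=13

Answer: 2 3 1 6 7 14 11 15 10 4 9 8 0 5 12 13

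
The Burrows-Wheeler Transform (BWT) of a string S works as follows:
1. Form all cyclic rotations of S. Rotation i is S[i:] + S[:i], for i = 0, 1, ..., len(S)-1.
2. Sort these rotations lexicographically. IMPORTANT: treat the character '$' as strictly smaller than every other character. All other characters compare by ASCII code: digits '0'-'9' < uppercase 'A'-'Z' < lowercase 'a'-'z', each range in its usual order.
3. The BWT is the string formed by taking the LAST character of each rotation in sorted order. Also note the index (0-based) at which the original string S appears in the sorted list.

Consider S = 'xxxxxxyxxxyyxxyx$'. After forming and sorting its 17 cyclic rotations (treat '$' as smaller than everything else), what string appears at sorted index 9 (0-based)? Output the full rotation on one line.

All 17 rotations (rotation i = S[i:]+S[:i]):
  rot[0] = xxxxxxyxxxyyxxyx$
  rot[1] = xxxxxyxxxyyxxyx$x
  rot[2] = xxxxyxxxyyxxyx$xx
  rot[3] = xxxyxxxyyxxyx$xxx
  rot[4] = xxyxxxyyxxyx$xxxx
  rot[5] = xyxxxyyxxyx$xxxxx
  rot[6] = yxxxyyxxyx$xxxxxx
  rot[7] = xxxyyxxyx$xxxxxxy
  rot[8] = xxyyxxyx$xxxxxxyx
  rot[9] = xyyxxyx$xxxxxxyxx
  rot[10] = yyxxyx$xxxxxxyxxx
  rot[11] = yxxyx$xxxxxxyxxxy
  rot[12] = xxyx$xxxxxxyxxxyy
  rot[13] = xyx$xxxxxxyxxxyyx
  rot[14] = yx$xxxxxxyxxxyyxx
  rot[15] = x$xxxxxxyxxxyyxxy
  rot[16] = $xxxxxxyxxxyyxxyx
Sorted (with $ < everything):
  sorted[0] = $xxxxxxyxxxyyxxyx
  sorted[1] = x$xxxxxxyxxxyyxxy
  sorted[2] = xxxxxxyxxxyyxxyx$
  sorted[3] = xxxxxyxxxyyxxyx$x
  sorted[4] = xxxxyxxxyyxxyx$xx
  sorted[5] = xxxyxxxyyxxyx$xxx
  sorted[6] = xxxyyxxyx$xxxxxxy
  sorted[7] = xxyx$xxxxxxyxxxyy
  sorted[8] = xxyxxxyyxxyx$xxxx
  sorted[9] = xxyyxxyx$xxxxxxyx
  sorted[10] = xyx$xxxxxxyxxxyyx
  sorted[11] = xyxxxyyxxyx$xxxxx
  sorted[12] = xyyxxyx$xxxxxxyxx
  sorted[13] = yx$xxxxxxyxxxyyxx
  sorted[14] = yxxxyyxxyx$xxxxxx
  sorted[15] = yxxyx$xxxxxxyxxxy
  sorted[16] = yyxxyx$xxxxxxyxxx
sorted[9] = xxyyxxyx$xxxxxxyx

Answer: xxyyxxyx$xxxxxxyx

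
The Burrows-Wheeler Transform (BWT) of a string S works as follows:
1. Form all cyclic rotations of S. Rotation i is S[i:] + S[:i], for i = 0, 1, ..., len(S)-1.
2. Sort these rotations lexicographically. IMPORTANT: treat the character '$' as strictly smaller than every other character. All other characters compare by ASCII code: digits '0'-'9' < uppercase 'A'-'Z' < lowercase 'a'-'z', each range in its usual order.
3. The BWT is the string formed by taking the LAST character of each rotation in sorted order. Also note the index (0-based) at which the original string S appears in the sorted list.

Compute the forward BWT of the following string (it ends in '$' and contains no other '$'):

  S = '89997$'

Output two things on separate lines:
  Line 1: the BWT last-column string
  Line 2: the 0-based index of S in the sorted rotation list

Answer: 79$998
2

Derivation:
All 6 rotations (rotation i = S[i:]+S[:i]):
  rot[0] = 89997$
  rot[1] = 9997$8
  rot[2] = 997$89
  rot[3] = 97$899
  rot[4] = 7$8999
  rot[5] = $89997
Sorted (with $ < everything):
  sorted[0] = $89997  (last char: '7')
  sorted[1] = 7$8999  (last char: '9')
  sorted[2] = 89997$  (last char: '$')
  sorted[3] = 97$899  (last char: '9')
  sorted[4] = 997$89  (last char: '9')
  sorted[5] = 9997$8  (last char: '8')
Last column: 79$998
Original string S is at sorted index 2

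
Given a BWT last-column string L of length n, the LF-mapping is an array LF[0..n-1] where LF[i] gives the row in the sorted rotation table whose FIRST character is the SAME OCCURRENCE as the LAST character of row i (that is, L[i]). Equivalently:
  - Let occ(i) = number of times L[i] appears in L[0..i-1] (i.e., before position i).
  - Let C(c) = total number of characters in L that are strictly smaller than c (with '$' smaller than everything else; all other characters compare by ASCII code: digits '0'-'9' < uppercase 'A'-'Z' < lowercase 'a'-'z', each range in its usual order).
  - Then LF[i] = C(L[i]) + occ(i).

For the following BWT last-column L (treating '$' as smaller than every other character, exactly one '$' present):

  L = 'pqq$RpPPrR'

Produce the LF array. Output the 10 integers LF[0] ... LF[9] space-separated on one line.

Answer: 5 7 8 0 3 6 1 2 9 4

Derivation:
Char counts: '$':1, 'P':2, 'R':2, 'p':2, 'q':2, 'r':1
C (first-col start): C('$')=0, C('P')=1, C('R')=3, C('p')=5, C('q')=7, C('r')=9
L[0]='p': occ=0, LF[0]=C('p')+0=5+0=5
L[1]='q': occ=0, LF[1]=C('q')+0=7+0=7
L[2]='q': occ=1, LF[2]=C('q')+1=7+1=8
L[3]='$': occ=0, LF[3]=C('$')+0=0+0=0
L[4]='R': occ=0, LF[4]=C('R')+0=3+0=3
L[5]='p': occ=1, LF[5]=C('p')+1=5+1=6
L[6]='P': occ=0, LF[6]=C('P')+0=1+0=1
L[7]='P': occ=1, LF[7]=C('P')+1=1+1=2
L[8]='r': occ=0, LF[8]=C('r')+0=9+0=9
L[9]='R': occ=1, LF[9]=C('R')+1=3+1=4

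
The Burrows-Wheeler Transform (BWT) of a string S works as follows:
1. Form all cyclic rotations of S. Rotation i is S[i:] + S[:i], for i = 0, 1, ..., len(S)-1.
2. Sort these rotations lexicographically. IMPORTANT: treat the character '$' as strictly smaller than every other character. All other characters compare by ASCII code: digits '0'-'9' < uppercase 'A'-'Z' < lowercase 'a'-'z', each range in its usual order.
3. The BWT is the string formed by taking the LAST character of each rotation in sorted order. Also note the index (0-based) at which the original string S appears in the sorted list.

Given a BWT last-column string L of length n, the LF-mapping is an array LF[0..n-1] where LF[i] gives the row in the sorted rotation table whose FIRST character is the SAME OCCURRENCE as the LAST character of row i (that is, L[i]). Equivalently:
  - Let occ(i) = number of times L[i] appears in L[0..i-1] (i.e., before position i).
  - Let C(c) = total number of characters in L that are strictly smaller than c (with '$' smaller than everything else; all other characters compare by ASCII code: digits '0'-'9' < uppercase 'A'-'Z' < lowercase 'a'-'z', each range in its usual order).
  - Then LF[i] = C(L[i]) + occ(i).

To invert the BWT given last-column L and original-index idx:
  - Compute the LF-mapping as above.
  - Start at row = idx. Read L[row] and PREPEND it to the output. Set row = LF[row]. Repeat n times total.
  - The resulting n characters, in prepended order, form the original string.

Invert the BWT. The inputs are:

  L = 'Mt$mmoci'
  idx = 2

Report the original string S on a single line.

Answer: commitM$

Derivation:
LF mapping: 1 7 0 4 5 6 2 3
Walk LF starting at row 2, prepending L[row]:
  step 1: row=2, L[2]='$', prepend. Next row=LF[2]=0
  step 2: row=0, L[0]='M', prepend. Next row=LF[0]=1
  step 3: row=1, L[1]='t', prepend. Next row=LF[1]=7
  step 4: row=7, L[7]='i', prepend. Next row=LF[7]=3
  step 5: row=3, L[3]='m', prepend. Next row=LF[3]=4
  step 6: row=4, L[4]='m', prepend. Next row=LF[4]=5
  step 7: row=5, L[5]='o', prepend. Next row=LF[5]=6
  step 8: row=6, L[6]='c', prepend. Next row=LF[6]=2
Reversed output: commitM$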